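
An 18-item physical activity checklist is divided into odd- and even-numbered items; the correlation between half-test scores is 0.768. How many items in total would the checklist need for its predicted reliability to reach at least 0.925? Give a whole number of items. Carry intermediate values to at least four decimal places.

34

r_full = 2(0.768)/(1 + 0.768) = 0.8688
n = r_tgt(1 − r_full) / [r_full(1 − r_tgt)] = 0.925 × 0.1312 / (0.8688 × 0.075) ≈ 1.8625
Items = 1.8625 × 18 ≈ 33.52 → 34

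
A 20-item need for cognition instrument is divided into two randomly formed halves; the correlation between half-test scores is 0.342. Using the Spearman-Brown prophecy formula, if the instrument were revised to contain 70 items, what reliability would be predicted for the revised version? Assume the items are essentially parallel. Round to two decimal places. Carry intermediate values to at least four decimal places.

First correct the split-half correlation to full-test reliability: r_full = 2 × 0.342 / (1 + 0.342) ≈ 0.5097
Length factor from 20 to 70 items: n = 70/20 = 3.5000
r_new = n·r_full / (1 + (n − 1)·r_full) = 1.7840 / 2.2743 ≈ 0.7844

0.78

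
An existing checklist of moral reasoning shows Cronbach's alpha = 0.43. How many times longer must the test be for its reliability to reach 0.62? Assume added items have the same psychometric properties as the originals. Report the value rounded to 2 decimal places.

2.16

n = [0.62 × 0.57] / [0.43 × 0.38]
  = 0.3534 / 0.1634 = 2.1628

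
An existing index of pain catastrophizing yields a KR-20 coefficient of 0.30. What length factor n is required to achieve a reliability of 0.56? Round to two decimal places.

2.97

Rearranging the Spearman-Brown formula for n,
n = r*(1 − r) / [ r (1 − r*) ]
n = 0.56 × (1 − 0.30) / [ 0.30 × (1 − 0.56) ]
  = 0.3920 / 0.1320 = 2.9697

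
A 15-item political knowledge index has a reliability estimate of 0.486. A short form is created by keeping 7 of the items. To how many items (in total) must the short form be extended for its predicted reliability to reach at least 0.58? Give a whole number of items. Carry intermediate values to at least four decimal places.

22

Short-form reliability: n = 7/15 = 0.4667; r_7 = n·r/(1+(n−1)r) ≈ 0.3062
Length factor from the short form to reach 0.58: n' = 0.58(1 − 0.3062) / [0.3062(1 − 0.58)] ≈ 3.1290
Items = 3.1290 × 7 ≈ 21.90 → 22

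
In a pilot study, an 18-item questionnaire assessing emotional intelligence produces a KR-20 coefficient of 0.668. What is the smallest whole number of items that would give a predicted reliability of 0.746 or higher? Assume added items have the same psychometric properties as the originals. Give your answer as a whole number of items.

27

Rearranging the Spearman-Brown formula for n,
n = r*(1 − r) / [ r (1 − r*) ]
n = [0.746 × 0.332] / [0.668 × 0.254]
  = 0.247672 / 0.169672 = 1.4597
Items needed = n × 18 = 1.4597 × 18 ≈ 26.27 → round up to 27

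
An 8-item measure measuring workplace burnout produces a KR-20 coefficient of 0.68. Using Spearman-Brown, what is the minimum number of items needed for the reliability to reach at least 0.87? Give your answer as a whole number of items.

26

Spearman-Brown solved for the length factor n:
n = r_target (1 − r_old) / [ r_old (1 − r_target) ]
n = 0.87 × (1 − 0.68) / [ 0.68 × (1 − 0.87) ]
  = 0.2784 / 0.0884 = 3.1493
3.1493 × 8 = 25.19 → 26 items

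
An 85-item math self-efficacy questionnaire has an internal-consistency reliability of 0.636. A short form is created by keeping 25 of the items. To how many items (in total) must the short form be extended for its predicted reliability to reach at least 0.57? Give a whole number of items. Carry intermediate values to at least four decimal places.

First, r for the 25-item form: n = 25/85 = 0.2941, so r_25 = 0.2941·0.636/(1 + (0.2941 − 1)·0.636) = 0.3394
Length factor from the short form to reach 0.57: n' = 0.57(1 − 0.3394) / [0.3394(1 − 0.57)] ≈ 2.5801
Total items = 2.5801 × 25 = 64.50, rounded up to 65.

65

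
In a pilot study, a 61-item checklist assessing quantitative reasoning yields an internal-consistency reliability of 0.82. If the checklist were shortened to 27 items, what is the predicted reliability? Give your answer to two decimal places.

Length ratio n = 27/61 = 0.4426
Apply the Spearman-Brown prophecy formula, r' = nr / [1 + (n − 1)r]:
r_new = 0.4426·0.82 / [1 + (0.4426 − 1)·0.82]
     = 0.3629 / 0.5429 = 0.6684

0.67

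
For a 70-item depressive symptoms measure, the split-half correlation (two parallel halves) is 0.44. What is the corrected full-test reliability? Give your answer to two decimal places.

Apply the Spearman-Brown correction with n = 2:
r_full = 2r_hh / (1 + r_hh) = 2 × 0.44 / (1 + 0.44)
r_full = 0.8800 / 1.4400 ≈ 0.6111

0.61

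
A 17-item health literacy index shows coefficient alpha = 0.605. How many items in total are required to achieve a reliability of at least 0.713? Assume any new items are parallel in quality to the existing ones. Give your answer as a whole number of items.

28

Rearranging the Spearman-Brown formula for n,
n = r_target (1 − r_old) / [ r_old (1 − r_target) ]
n = 0.713 × (1 − 0.605) / [ 0.605 × (1 − 0.713) ]
n = 0.281635 / 0.173635 ≈ 1.6220
Items needed = n × 17 = 1.6220 × 17 ≈ 27.57 → round up to 28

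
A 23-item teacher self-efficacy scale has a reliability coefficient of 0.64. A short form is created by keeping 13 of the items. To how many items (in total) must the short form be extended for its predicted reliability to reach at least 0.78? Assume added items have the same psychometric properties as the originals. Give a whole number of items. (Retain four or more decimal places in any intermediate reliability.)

Short-form reliability: n = 13/23 = 0.5652; r_13 = n·r/(1+(n−1)r) ≈ 0.5012
Then solve for n' with r_old = 0.5012, r_target = 0.78: n' = 0.78(1 − 0.5012)/[0.5012(1 − 0.78)] = 3.5285
Items = 3.5285 × 13 ≈ 45.87 → 46

46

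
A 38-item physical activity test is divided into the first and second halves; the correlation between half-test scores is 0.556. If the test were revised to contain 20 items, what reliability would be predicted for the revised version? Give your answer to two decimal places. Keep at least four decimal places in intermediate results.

0.57

First correct the split-half correlation to full-test reliability: r_full = 2 × 0.556 / (1 + 0.556) ≈ 0.7147
Length factor from 38 to 20 items: n = 20/38 = 0.5263
r_new = n·r_full / (1 + (n − 1)·r_full) = 0.3761 / 0.6614 ≈ 0.5686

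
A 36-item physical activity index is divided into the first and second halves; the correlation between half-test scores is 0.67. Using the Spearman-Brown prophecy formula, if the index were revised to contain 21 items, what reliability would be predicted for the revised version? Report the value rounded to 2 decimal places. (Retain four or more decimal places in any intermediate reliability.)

Full-test reliability from the split-half r: r_full = 2(0.67)/(1 + 0.67) = 0.8024
Then adjust to 21 items: n = 21/36 = 0.5833
r_new = n·r_full / (1 + (n − 1)·r_full) = 0.4680 / 0.6656 ≈ 0.7031

0.70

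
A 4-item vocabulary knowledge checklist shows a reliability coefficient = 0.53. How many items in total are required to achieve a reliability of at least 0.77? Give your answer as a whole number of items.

n = 0.77(1 − 0.53) / [0.53(1 − 0.77)]
n = 0.3619 / 0.1219 ≈ 2.9688
Items needed = n × 4 = 2.9688 × 4 ≈ 11.88 → round up to 12

12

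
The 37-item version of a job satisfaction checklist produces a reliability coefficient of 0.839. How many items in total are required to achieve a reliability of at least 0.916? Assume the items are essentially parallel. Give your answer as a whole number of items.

Rearranging the Spearman-Brown formula for n,
n = r_target (1 − r_old) / [ r_old (1 − r_target) ]
n = [0.916 × 0.161] / [0.839 × 0.084]
n = 0.147476 / 0.070476 ≈ 2.0926
Items needed = n × 37 = 2.0926 × 37 ≈ 77.43 → round up to 78

78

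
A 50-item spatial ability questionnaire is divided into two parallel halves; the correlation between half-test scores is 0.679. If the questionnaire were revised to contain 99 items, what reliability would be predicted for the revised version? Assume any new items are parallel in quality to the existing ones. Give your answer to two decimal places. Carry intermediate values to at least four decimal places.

Full-test reliability from the split-half r: r_full = 2(0.679)/(1 + 0.679) = 0.8088
Length factor from 50 to 99 items: n = 99/50 = 1.9800
r_new = n·r_full / (1 + (n − 1)·r_full) = 1.6014 / 1.7926 ≈ 0.8933

0.89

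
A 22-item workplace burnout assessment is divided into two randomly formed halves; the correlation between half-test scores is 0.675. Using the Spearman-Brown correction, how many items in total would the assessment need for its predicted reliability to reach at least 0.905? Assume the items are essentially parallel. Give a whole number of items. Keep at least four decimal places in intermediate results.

Corrected full-test reliability: r_full = 2 × 0.675 / (1 + 0.675) ≈ 0.8060
n = r_tgt(1 − r_full) / [r_full(1 − r_tgt)] = 0.905 × 0.1940 / (0.8060 × 0.095) ≈ 2.2929
Items = 2.2929 × 22 ≈ 50.44 → 51

51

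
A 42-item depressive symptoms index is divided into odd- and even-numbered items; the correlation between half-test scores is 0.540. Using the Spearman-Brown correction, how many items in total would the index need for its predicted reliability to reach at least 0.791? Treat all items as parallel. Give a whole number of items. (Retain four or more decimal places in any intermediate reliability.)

68

Corrected full-test reliability: r_full = 2 × 0.540 / (1 + 0.540) ≈ 0.7013
Solve Spearman-Brown for n: n = 0.791(1 − 0.7013) / [0.7013(1 − 0.791)] = 1.6120
Required items = 1.6120 × 42 = 67.70, so 68 items.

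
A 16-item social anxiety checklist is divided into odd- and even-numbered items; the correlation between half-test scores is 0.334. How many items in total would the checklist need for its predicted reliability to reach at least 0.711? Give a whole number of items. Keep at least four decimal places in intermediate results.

40

Corrected full-test reliability: r_full = 2 × 0.334 / (1 + 0.334) ≈ 0.5007
n = r_tgt(1 − r_full) / [r_full(1 − r_tgt)] = 0.711 × 0.4993 / (0.5007 × 0.289) ≈ 2.4533
Required items = 2.4533 × 16 = 39.25, so 40 items.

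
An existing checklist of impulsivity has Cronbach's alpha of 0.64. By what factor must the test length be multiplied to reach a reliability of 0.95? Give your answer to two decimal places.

n = 0.95 × (1 − 0.64) / [ 0.64 × (1 − 0.95) ]
n = 0.3420 / 0.0320 ≈ 10.6875

10.69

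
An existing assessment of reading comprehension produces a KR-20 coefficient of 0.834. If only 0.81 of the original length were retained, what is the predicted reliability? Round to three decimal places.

0.803

Apply the Spearman-Brown prophecy formula, r' = nr / [1 + (n − 1)r]:
r_new = 0.81·0.834 / [1 + (0.81 − 1)·0.834]
r_new = 0.6755 / 0.8415 ≈ 0.8027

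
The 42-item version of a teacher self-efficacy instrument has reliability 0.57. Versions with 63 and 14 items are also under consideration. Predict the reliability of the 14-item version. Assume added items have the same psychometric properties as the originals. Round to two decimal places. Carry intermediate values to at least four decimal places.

Only the ratio of lengths matters: n = 14/42 = 0.3333
r_{14} = n·r / (1 + (n − 1)·r) = 0.1900 / 0.6200 ≈ 0.3065

0.31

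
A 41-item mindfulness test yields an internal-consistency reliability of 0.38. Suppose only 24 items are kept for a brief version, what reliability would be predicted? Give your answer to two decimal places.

0.26

Length ratio n = 24/41 = 0.5854
By Spearman-Brown, r_new = n r / (1 + (n − 1) r).
r_new = (0.5854 × 0.38) / (1 + (0.5854 − 1) × 0.38)
     = 0.2225 / 0.8425 = 0.2641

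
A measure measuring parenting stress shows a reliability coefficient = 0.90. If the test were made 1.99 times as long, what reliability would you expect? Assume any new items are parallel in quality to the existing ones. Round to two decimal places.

0.95

Spearman-Brown: r_new = n·r / (1 + (n − 1)·r)
r_new = (1.99 × 0.90) / (1 + (1.99 − 1) × 0.90)
     = 1.7910 / 1.8910 = 0.9471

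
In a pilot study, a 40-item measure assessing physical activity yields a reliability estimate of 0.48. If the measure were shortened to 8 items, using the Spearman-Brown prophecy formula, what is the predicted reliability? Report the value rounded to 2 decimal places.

The new length is 8/40 = 0.2 times the old.
Apply the Spearman-Brown prophecy formula, r' = nr / [1 + (n − 1)r]:
r_new = (0.2 × 0.48) / (1 + (0.2 − 1) × 0.48)
r_new = 0.0960 / 0.6160 ≈ 0.1558

0.16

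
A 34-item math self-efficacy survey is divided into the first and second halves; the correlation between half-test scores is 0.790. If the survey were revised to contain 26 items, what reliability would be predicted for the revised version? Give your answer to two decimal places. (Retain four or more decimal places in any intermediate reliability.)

First correct the split-half correlation to full-test reliability: r_full = 2 × 0.790 / (1 + 0.790) ≈ 0.8827
Then adjust to 26 items: n = 26/34 = 0.7647
r_new = n·r_full / (1 + (n − 1)·r_full) = 0.6750 / 0.7923 ≈ 0.8520

0.85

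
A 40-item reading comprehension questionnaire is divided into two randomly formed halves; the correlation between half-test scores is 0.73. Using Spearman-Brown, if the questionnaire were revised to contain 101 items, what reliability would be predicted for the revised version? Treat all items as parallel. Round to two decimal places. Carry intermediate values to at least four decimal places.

Full-test reliability from the split-half r: r_full = 2(0.73)/(1 + 0.73) = 0.8439
Then adjust to 101 items: n = 101/40 = 2.5250
r_new = n·r_full / (1 + (n − 1)·r_full) = 2.1308 / 2.2869 ≈ 0.9317

0.93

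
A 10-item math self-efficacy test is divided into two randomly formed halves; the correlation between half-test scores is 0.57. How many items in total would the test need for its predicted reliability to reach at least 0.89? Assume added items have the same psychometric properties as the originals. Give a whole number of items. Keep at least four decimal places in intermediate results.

31

Corrected full-test reliability: r_full = 2 × 0.57 / (1 + 0.57) ≈ 0.7261
Solve Spearman-Brown for n: n = 0.89(1 − 0.7261) / [0.7261(1 − 0.89)] = 3.0521
Required items = 3.0521 × 10 = 30.52, so 31 items.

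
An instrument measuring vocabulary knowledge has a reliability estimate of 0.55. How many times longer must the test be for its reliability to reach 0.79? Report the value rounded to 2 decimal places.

3.08

Rearranging the Spearman-Brown formula for n,
n = r_target (1 − r_old) / [ r_old (1 − r_target) ]
n = [0.79 × 0.45] / [0.55 × 0.21]
  = 0.3555 / 0.1155 = 3.0779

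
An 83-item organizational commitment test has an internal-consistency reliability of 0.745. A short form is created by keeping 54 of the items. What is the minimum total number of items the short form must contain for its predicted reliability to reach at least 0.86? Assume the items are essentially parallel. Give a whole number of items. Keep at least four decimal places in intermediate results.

175

Short-form reliability: n = 54/83 = 0.6506; r_54 = n·r/(1+(n−1)r) ≈ 0.6553
Length factor from the short form to reach 0.86: n' = 0.86(1 − 0.6553) / [0.6553(1 − 0.86)] ≈ 3.2313
Total items = 3.2313 × 54 = 174.49, rounded up to 175.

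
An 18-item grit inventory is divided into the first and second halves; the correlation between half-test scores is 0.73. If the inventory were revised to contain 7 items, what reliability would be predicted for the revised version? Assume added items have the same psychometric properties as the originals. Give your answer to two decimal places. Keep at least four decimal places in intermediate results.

Full-test reliability from the split-half r: r_full = 2(0.73)/(1 + 0.73) = 0.8439
Length factor from 18 to 7 items: n = 7/18 = 0.3889
r_new = n·r_full / (1 + (n − 1)·r_full) = 0.3282 / 0.4843 ≈ 0.6777

0.68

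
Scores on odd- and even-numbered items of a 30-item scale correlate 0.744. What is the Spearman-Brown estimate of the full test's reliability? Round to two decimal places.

0.85

Each half is half the length of the full test, so the full test is n = 2 times a half.
r_full = 2(0.744) / (1 + 0.744)
       = 1.4880 / 1.7440 = 0.8532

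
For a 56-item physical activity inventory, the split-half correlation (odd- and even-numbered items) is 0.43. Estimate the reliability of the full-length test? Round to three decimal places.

0.601

Each half is half the length of the full test, so the full test is n = 2 times a half.
r_full = 2(0.43) / (1 + 0.43)
r_full = 0.8600 / 1.4300 ≈ 0.6014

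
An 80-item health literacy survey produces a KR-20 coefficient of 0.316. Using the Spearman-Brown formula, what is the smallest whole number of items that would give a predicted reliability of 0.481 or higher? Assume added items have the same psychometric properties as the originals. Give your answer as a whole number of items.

Spearman-Brown solved for the length factor n:
n = r*(1 − r) / [ r (1 − r*) ]
n = 0.481 × (1 − 0.316) / [ 0.316 × (1 − 0.481) ]
n = 0.329004 / 0.164004 ≈ 2.0061
Items needed = n × 80 = 2.0061 × 80 ≈ 160.49 → round up to 161

161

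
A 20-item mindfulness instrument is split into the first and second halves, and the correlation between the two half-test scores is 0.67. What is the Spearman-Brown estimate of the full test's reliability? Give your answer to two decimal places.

r_full = 2(0.67) / (1 + 0.67)
r_full = 1.3400 / 1.6700 ≈ 0.8024

0.80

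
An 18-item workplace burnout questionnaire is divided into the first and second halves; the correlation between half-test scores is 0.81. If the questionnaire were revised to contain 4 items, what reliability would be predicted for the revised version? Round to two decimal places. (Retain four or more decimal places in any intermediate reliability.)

Full-test reliability from the split-half r: r_full = 2(0.81)/(1 + 0.81) = 0.8950
Then adjust to 4 items: n = 4/18 = 0.2222
r_new = n·r_full / (1 + (n − 1)·r_full) = 0.1989 / 0.3039 ≈ 0.6545

0.65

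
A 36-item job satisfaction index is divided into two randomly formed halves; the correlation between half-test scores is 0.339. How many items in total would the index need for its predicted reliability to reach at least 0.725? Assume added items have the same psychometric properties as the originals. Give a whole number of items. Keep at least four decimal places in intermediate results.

93

Corrected full-test reliability: r_full = 2 × 0.339 / (1 + 0.339) ≈ 0.5063
n = r_tgt(1 − r_full) / [r_full(1 − r_tgt)] = 0.725 × 0.4937 / (0.5063 × 0.275) ≈ 2.5708
Items = 2.5708 × 36 ≈ 92.55 → 93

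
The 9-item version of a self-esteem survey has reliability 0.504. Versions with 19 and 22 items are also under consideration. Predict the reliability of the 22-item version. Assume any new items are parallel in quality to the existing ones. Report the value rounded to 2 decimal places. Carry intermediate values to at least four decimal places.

0.71

The 19-item form is not needed; work directly from the 9-item form with n = 22/9 = 2.4444.
r_{22} = n·r / (1 + (n − 1)·r) = 1.2320 / 1.7280 ≈ 0.7130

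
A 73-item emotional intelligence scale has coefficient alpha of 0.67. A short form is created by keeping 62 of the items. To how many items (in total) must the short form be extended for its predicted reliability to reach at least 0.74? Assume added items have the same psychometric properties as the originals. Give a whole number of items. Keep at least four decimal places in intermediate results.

103

First, r for the 62-item form: n = 62/73 = 0.8493, so r_62 = 0.8493·0.67/(1 + (0.8493 − 1)·0.67) = 0.6329
Length factor from the short form to reach 0.74: n' = 0.74(1 − 0.6329) / [0.6329(1 − 0.74)] ≈ 1.6509
Items = 1.6509 × 62 ≈ 102.36 → 103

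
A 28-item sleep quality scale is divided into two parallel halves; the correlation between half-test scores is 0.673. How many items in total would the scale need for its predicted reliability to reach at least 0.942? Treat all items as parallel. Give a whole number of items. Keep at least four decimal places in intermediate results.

Corrected full-test reliability: r_full = 2 × 0.673 / (1 + 0.673) ≈ 0.8045
Solve Spearman-Brown for n: n = 0.942(1 − 0.8045) / [0.8045(1 − 0.942)] = 3.9468
Items = 3.9468 × 28 ≈ 110.51 → 111

111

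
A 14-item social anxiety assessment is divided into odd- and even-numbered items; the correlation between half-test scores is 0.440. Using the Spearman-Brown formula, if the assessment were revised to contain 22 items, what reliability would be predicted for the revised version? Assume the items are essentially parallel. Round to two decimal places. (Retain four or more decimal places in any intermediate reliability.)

Full-test reliability from the split-half r: r_full = 2(0.440)/(1 + 0.440) = 0.6111
Length factor from 14 to 22 items: n = 22/14 = 1.5714
r_new = n·r_full / (1 + (n − 1)·r_full) = 0.9603 / 1.3492 ≈ 0.7118

0.71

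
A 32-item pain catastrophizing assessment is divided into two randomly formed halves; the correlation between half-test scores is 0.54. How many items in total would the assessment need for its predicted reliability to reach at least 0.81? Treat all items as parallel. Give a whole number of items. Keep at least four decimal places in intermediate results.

Corrected full-test reliability: r_full = 2 × 0.54 / (1 + 0.54) ≈ 0.7013
n = r_tgt(1 − r_full) / [r_full(1 − r_tgt)] = 0.81 × 0.2987 / (0.7013 × 0.19) ≈ 1.8158
Required items = 1.8158 × 32 = 58.11, so 59 items.

59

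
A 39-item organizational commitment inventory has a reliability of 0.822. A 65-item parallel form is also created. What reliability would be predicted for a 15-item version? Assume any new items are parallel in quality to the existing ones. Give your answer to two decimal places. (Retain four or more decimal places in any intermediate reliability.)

0.64

The 65-item form is not needed; work directly from the 39-item form with n = 15/39 = 0.3846.
r_{15} = n·r / (1 + (n − 1)·r) = 0.3161 / 0.4941 ≈ 0.6397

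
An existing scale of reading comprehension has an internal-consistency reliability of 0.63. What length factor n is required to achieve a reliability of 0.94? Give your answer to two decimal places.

Rearranging the Spearman-Brown formula for n,
n = r*(1 − r) / [ r (1 − r*) ]
n = [0.94 × 0.37] / [0.63 × 0.06]
n = 0.3478 / 0.0378 ≈ 9.2011

9.20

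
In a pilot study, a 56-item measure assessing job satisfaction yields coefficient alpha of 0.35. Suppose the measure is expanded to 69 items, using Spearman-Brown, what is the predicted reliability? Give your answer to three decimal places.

0.399

Length ratio n = 69/56 = 1.2321
Apply the Spearman-Brown prophecy formula, r' = nr / [1 + (n − 1)r]:
r_new = (1.2321 × 0.35) / (1 + (1.2321 − 1) × 0.35)
r_new = 0.4312 / 1.0812 ≈ 0.3988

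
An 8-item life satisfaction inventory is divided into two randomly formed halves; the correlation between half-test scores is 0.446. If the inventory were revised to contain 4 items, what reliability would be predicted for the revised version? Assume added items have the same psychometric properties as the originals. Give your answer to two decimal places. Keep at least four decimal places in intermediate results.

0.45

First correct the split-half correlation to full-test reliability: r_full = 2 × 0.446 / (1 + 0.446) ≈ 0.6169
Length factor from 8 to 4 items: n = 4/8 = 0.5000
r_new = n·r_full / (1 + (n − 1)·r_full) = 0.3085 / 0.6915 ≈ 0.4461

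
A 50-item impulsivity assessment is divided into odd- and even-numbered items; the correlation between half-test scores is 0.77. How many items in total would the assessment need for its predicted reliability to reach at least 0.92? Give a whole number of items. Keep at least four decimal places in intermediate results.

86

Corrected full-test reliability: r_full = 2 × 0.77 / (1 + 0.77) ≈ 0.8701
n = r_tgt(1 − r_full) / [r_full(1 − r_tgt)] = 0.92 × 0.1299 / (0.8701 × 0.08) ≈ 1.7169
Items = 1.7169 × 50 ≈ 85.84 → 86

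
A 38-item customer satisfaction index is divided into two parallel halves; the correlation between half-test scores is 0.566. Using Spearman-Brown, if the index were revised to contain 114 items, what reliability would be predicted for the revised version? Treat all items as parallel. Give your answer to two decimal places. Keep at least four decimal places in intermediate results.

Full-test reliability from the split-half r: r_full = 2(0.566)/(1 + 0.566) = 0.7229
Length factor from 38 to 114 items: n = 114/38 = 3.0000
r_new = n·r_full / (1 + (n − 1)·r_full) = 2.1687 / 2.4458 ≈ 0.8867

0.89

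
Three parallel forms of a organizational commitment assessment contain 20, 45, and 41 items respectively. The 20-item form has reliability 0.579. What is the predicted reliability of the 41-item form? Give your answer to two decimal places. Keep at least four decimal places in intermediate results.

0.74

The 45-item form is not needed; work directly from the 20-item form with n = 41/20 = 2.0500.
r_{41} = n·r / (1 + (n − 1)·r) = 1.1869 / 1.6079 ≈ 0.7382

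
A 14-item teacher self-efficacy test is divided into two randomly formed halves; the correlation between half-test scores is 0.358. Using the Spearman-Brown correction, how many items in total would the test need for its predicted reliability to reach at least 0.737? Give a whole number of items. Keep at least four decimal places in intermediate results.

Corrected full-test reliability: r_full = 2 × 0.358 / (1 + 0.358) ≈ 0.5272
n = r_tgt(1 − r_full) / [r_full(1 − r_tgt)] = 0.737 × 0.4728 / (0.5272 × 0.263) ≈ 2.5131
Required items = 2.5131 × 14 = 35.18, so 36 items.

36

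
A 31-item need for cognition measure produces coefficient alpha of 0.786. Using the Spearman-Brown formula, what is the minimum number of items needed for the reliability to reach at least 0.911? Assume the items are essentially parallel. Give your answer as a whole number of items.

87

n = 0.911(1 − 0.786) / [0.786(1 − 0.911)]
n = 0.194954 / 0.069954 ≈ 2.7869
Items needed = n × 31 = 2.7869 × 31 ≈ 86.39 → round up to 87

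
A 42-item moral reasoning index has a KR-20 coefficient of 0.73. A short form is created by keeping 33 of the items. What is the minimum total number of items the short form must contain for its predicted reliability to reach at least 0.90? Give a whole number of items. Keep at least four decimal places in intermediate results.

140

Short-form reliability: n = 33/42 = 0.7857; r_33 = n·r/(1+(n−1)r) ≈ 0.6799
Length factor from the short form to reach 0.90: n' = 0.90(1 − 0.6799) / [0.6799(1 − 0.90)] ≈ 4.2372
Items = 4.2372 × 33 ≈ 139.83 → 140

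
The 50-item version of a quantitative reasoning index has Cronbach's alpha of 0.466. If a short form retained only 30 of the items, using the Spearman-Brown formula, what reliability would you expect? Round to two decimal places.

Length ratio n = 30/50 = 0.6
Spearman-Brown: r_new = n·r / (1 + (n − 1)·r)
r_new = (0.6 × 0.466) / (1 + (0.6 − 1) × 0.466)
     = 0.2796 / 0.8136 = 0.3437

0.34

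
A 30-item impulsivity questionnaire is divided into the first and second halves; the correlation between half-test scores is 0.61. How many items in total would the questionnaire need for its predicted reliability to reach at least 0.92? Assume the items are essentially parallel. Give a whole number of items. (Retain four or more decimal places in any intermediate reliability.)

r_full = 2(0.61)/(1 + 0.61) = 0.7578
Solve Spearman-Brown for n: n = 0.92(1 − 0.7578) / [0.7578(1 − 0.92)] = 3.6755
Items = 3.6755 × 30 ≈ 110.27 → 111

111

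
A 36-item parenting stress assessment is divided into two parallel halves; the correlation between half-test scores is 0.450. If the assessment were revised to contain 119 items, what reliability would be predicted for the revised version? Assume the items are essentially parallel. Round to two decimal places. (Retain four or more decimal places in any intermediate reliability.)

0.84

Spearman-Brown correction (n = 2): r_full = 2·0.450/(1 + 0.450) = 0.6207
Length factor from 36 to 119 items: n = 119/36 = 3.3056
r_new = n·r_full / (1 + (n − 1)·r_full) = 2.0518 / 2.4311 ≈ 0.8440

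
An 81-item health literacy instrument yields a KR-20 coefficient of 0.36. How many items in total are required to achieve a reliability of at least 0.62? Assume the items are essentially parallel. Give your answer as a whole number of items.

n = [0.62 × 0.64] / [0.36 × 0.38]
  = 0.3968 / 0.1368 = 2.9006
So the test needs 2.9006 × 81 ≈ 234.95 items; rounding up, 235.

235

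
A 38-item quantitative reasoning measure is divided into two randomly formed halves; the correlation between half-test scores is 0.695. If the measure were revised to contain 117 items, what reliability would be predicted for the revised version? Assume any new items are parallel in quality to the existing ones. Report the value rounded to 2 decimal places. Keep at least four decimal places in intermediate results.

0.93

Full-test reliability from the split-half r: r_full = 2(0.695)/(1 + 0.695) = 0.8201
Length factor from 38 to 117 items: n = 117/38 = 3.0789
r_new = n·r_full / (1 + (n − 1)·r_full) = 2.5250 / 2.7049 ≈ 0.9335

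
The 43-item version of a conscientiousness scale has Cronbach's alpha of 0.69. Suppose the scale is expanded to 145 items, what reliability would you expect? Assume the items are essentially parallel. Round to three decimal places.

0.882

n = 145/43 = 3.3721
Spearman-Brown: r_new = n·r / (1 + (n − 1)·r)
r_new = 3.3721·0.69 / [1 + (3.3721 − 1)·0.69]
     = 2.3267 / 2.6367 = 0.8824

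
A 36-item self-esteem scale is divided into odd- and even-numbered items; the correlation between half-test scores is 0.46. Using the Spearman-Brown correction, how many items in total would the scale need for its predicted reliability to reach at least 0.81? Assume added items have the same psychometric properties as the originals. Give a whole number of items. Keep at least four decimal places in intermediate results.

r_full = 2(0.46)/(1 + 0.46) = 0.6301
n = r_tgt(1 − r_full) / [r_full(1 − r_tgt)] = 0.81 × 0.3699 / (0.6301 × 0.19) ≈ 2.5027
Items = 2.5027 × 36 ≈ 90.10 → 91

91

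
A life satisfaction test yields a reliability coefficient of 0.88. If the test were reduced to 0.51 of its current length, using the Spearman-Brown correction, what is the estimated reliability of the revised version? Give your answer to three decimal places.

0.789

Spearman-Brown: r_new = n·r / (1 + (n − 1)·r)
r_new = 0.51·0.88 / [1 + (0.51 − 1)·0.88]
     = 0.4488 / 0.5688 = 0.7890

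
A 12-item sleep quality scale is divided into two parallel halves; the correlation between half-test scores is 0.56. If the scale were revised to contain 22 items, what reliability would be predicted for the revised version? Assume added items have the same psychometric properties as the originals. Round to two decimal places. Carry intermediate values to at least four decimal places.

First correct the split-half correlation to full-test reliability: r_full = 2 × 0.56 / (1 + 0.56) ≈ 0.7179
Then adjust to 22 items: n = 22/12 = 1.8333
r_new = n·r_full / (1 + (n − 1)·r_full) = 1.3161 / 1.5982 ≈ 0.8235

0.82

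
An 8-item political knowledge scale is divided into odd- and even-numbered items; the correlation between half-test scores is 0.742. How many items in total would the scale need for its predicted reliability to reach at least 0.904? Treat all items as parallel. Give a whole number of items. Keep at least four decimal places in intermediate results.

14

r_full = 2(0.742)/(1 + 0.742) = 0.8519
n = r_tgt(1 − r_full) / [r_full(1 − r_tgt)] = 0.904 × 0.1481 / (0.8519 × 0.096) ≈ 1.6371
Required items = 1.6371 × 8 = 13.10, so 14 items.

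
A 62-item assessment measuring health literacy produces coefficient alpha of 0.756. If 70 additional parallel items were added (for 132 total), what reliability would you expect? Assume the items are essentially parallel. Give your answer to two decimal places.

n = 132/62 = 2.129
Apply the Spearman-Brown prophecy formula, r' = nr / [1 + (n − 1)r]:
r_new = (2.129 × 0.756) / (1 + (2.129 − 1) × 0.756)
     = 1.6095 / 1.8535 = 0.8684

0.87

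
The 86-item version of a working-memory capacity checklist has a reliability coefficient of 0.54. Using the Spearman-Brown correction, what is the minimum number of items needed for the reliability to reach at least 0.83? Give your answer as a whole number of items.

358

Spearman-Brown solved for the length factor n:
n = r_target (1 − r_old) / [ r_old (1 − r_target) ]
n = [0.83 × 0.46] / [0.54 × 0.17]
n = 0.3818 / 0.0918 ≈ 4.1590
4.1590 × 86 = 357.67 → 358 items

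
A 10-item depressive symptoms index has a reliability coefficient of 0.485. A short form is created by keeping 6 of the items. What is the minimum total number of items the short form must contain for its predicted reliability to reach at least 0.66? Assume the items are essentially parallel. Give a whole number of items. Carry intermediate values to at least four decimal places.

21

First, r for the 6-item form: n = 6/10 = 0.6000, so r_6 = 0.6000·0.485/(1 + (0.6000 − 1)·0.485) = 0.3610
Then solve for n' with r_old = 0.3610, r_target = 0.66: n' = 0.66(1 − 0.3610)/[0.3610(1 − 0.66)] = 3.4360
Items = 3.4360 × 6 ≈ 20.62 → 21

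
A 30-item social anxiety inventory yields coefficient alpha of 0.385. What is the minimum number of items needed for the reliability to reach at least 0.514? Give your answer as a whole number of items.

51

Rearranging the Spearman-Brown formula for n,
n = r*(1 − r) / [ r (1 − r*) ]
n = 0.514 × (1 − 0.385) / [ 0.385 × (1 − 0.514) ]
n = 0.316110 / 0.187110 ≈ 1.6894
So the test needs 1.6894 × 30 ≈ 50.68 items; rounding up, 51.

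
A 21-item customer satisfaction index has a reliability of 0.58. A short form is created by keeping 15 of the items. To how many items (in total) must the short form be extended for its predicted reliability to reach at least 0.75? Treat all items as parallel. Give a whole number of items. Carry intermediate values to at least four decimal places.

Short-form reliability: n = 15/21 = 0.7143; r_15 = n·r/(1+(n−1)r) ≈ 0.4966
Then solve for n' with r_old = 0.4966, r_target = 0.75: n' = 0.75(1 − 0.4966)/[0.4966(1 − 0.75)] = 3.0411
Items = 3.0411 × 15 ≈ 45.62 → 46

46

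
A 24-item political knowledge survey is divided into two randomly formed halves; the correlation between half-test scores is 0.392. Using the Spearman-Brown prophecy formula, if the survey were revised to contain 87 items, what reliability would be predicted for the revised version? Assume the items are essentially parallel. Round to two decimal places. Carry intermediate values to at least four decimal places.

Spearman-Brown correction (n = 2): r_full = 2·0.392/(1 + 0.392) = 0.5632
Then adjust to 87 items: n = 87/24 = 3.6250
r_new = n·r_full / (1 + (n − 1)·r_full) = 2.0416 / 2.4784 ≈ 0.8238

0.82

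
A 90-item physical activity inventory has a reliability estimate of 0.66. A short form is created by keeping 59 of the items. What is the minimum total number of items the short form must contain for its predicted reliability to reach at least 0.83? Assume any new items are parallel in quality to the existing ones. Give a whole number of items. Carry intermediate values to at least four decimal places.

227

First, r for the 59-item form: n = 59/90 = 0.6556, so r_59 = 0.6556·0.66/(1 + (0.6556 − 1)·0.66) = 0.5600
Length factor from the short form to reach 0.83: n' = 0.83(1 − 0.5600) / [0.5600(1 − 0.83)] ≈ 3.8361
Total items = 3.8361 × 59 = 226.33, rounded up to 227.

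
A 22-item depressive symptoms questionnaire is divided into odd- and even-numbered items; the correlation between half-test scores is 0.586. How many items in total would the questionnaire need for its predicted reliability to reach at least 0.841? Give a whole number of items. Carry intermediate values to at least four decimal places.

42

Corrected full-test reliability: r_full = 2 × 0.586 / (1 + 0.586) ≈ 0.7390
Solve Spearman-Brown for n: n = 0.841(1 − 0.7390) / [0.7390(1 − 0.841)] = 1.8681
Required items = 1.8681 × 22 = 41.10, so 42 items.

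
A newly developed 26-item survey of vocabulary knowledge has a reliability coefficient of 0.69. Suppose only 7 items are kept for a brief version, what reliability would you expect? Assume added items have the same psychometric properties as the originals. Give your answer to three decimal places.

The new length is 7/26 = 0.2692 times the old.
r_new = (0.2692 × 0.69) / (1 + (0.2692 − 1) × 0.69)
r_new = 0.1857 / 0.4957 ≈ 0.3746

0.375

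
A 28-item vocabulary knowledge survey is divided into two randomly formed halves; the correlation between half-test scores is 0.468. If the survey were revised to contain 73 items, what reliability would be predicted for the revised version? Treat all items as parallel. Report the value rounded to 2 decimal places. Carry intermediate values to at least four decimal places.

Spearman-Brown correction (n = 2): r_full = 2·0.468/(1 + 0.468) = 0.6376
Then adjust to 73 items: n = 73/28 = 2.6071
r_new = n·r_full / (1 + (n − 1)·r_full) = 1.6623 / 2.0247 ≈ 0.8210

0.82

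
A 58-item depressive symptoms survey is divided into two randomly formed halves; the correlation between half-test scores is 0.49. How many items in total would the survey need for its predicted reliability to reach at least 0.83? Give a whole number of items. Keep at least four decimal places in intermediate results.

148

Corrected full-test reliability: r_full = 2 × 0.49 / (1 + 0.49) ≈ 0.6577
n = r_tgt(1 − r_full) / [r_full(1 − r_tgt)] = 0.83 × 0.3423 / (0.6577 × 0.17) ≈ 2.5410
Items = 2.5410 × 58 ≈ 147.38 → 148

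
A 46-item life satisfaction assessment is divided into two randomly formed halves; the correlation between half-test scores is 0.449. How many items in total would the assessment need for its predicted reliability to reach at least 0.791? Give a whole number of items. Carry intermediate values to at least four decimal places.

r_full = 2(0.449)/(1 + 0.449) = 0.6197
n = r_tgt(1 − r_full) / [r_full(1 − r_tgt)] = 0.791 × 0.3803 / (0.6197 × 0.209) ≈ 2.3226
Required items = 2.3226 × 46 = 106.84, so 107 items.

107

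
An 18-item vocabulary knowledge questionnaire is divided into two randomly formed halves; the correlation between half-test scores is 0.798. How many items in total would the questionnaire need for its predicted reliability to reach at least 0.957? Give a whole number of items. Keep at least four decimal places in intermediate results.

51

Corrected full-test reliability: r_full = 2 × 0.798 / (1 + 0.798) ≈ 0.8877
n = r_tgt(1 − r_full) / [r_full(1 − r_tgt)] = 0.957 × 0.1123 / (0.8877 × 0.043) ≈ 2.8155
Required items = 2.8155 × 18 = 50.68, so 51 items.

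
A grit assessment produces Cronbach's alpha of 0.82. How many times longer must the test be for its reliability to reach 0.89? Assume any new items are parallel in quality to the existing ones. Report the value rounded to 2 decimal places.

n = [0.89 × 0.18] / [0.82 × 0.11]
n = 0.1602 / 0.0902 ≈ 1.7761

1.78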